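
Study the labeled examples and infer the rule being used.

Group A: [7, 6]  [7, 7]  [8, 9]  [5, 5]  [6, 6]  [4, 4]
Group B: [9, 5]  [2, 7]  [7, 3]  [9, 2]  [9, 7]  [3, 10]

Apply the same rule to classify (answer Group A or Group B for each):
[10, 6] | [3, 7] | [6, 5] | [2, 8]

Group B, Group B, Group A, Group B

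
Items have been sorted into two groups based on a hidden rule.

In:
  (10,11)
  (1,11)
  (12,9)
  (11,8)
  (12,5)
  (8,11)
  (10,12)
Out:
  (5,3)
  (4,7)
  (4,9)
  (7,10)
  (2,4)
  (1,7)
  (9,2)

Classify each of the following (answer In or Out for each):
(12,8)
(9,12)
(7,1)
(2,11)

All 'In' examples share one property — max ≥ 11 — and every 'Out' example lacks it.
(12,8): max 12, has this property → In.
(9,12): max 12, has this property → In.
(7,1): max 7, doesn't match → Out.
(2,11): max 11, has this property → In.

In, In, Out, In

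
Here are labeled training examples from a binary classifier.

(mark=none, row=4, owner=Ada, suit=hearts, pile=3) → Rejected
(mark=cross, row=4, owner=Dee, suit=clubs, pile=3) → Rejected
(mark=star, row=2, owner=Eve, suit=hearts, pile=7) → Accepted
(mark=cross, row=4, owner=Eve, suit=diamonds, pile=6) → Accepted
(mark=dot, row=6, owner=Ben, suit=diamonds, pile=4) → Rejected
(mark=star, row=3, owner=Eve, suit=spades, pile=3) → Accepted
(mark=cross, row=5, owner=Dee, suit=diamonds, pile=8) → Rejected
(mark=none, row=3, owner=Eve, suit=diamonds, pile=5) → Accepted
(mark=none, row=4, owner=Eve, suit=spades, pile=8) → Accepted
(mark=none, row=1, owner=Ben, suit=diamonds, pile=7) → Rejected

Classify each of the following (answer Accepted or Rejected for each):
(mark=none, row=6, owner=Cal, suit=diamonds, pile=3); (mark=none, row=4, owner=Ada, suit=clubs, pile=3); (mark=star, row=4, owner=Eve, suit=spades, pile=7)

Rejected, Rejected, Accepted

Every 'Accepted' example satisfies: owner is Eve. None of the 'Rejected' examples do.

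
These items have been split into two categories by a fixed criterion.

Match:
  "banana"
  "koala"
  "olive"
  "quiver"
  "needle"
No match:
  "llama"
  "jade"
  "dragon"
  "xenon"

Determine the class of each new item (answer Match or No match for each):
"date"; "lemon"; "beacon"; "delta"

'Match' ⟺ has ≥ 3 vowels.
"date": 2 vowels, does not satisfy this → No match. "lemon": 2 vowels, does not satisfy this → No match. "beacon": 3 vowels, qualifies → Match. "delta": 2 vowels, does not satisfy this → No match.

No match, No match, Match, No match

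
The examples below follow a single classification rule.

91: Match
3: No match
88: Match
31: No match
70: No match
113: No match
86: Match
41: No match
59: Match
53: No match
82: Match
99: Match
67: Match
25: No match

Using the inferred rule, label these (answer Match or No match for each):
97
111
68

Match, No match, Match

The classifier is using: digit sum ≥ 9.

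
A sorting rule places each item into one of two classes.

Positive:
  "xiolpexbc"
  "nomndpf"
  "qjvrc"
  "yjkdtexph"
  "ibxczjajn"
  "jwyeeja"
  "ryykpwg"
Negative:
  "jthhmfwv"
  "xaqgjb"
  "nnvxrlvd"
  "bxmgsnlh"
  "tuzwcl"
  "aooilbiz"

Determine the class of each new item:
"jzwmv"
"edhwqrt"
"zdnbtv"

Checking candidate rules against both groups, what survives is: odd length.
"jzwmv": length 5 — fits, so Positive.
"edhwqrt": length 7 — fits, so Positive.
"zdnbtv": length 6 — does not satisfy this, so Negative.

Positive, Positive, Negative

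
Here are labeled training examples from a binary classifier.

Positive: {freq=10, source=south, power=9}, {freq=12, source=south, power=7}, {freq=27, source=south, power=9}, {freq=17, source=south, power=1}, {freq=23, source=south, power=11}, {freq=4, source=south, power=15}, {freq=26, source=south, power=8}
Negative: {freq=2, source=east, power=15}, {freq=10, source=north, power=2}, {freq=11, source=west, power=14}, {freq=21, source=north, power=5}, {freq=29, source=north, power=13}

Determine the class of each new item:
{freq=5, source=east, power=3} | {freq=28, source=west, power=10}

Negative, Negative

One predicate separates the groups cleanly: source is south.
{freq=5, source=east, power=3}: source is east — lacks this property, so Negative. {freq=28, source=west, power=10}: source is west — lacks this property, so Negative.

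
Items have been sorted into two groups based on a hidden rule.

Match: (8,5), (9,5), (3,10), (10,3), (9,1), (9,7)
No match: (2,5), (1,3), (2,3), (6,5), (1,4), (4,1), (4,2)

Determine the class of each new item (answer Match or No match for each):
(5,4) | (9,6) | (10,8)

No match, Match, Match

The simplest hypothesis consistent with all the labels is: max ≥ 7.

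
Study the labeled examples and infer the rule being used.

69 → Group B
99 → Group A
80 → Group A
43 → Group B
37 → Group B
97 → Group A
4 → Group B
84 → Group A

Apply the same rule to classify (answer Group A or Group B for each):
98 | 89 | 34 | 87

Group A, Group A, Group B, Group A

The distinguishing property — at least 80 — holds for all the 'Group A' cases and none of the 'Group B' cases.
98: 98 ≥ 80 — passes, so Group A. 89: 89 ≥ 80 — passes, so Group A. 34: 34 < 80 — fails this test, so Group B. 87: 87 ≥ 80 — passes, so Group A.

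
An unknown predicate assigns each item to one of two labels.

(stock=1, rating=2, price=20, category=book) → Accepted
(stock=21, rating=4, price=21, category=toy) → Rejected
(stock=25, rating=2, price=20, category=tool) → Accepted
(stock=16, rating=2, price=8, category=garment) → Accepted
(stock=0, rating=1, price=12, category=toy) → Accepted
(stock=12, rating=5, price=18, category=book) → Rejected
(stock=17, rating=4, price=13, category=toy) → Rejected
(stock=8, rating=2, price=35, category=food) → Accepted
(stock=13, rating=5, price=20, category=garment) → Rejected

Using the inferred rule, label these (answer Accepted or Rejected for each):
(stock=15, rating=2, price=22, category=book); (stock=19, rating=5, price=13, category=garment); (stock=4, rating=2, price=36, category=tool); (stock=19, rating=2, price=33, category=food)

A rule that fits every label: rating ≤ 2 — true of each 'Accepted' example, false of each 'Rejected' one.
Accepted: (stock=15, rating=2, price=22, category=book), since rating = 2. Rejected: (stock=19, rating=5, price=13, category=garment), since rating = 5. Accepted: (stock=4, rating=2, price=36, category=tool), since rating = 2. Accepted: (stock=19, rating=2, price=33, category=food), since rating = 2.

Accepted, Rejected, Accepted, Accepted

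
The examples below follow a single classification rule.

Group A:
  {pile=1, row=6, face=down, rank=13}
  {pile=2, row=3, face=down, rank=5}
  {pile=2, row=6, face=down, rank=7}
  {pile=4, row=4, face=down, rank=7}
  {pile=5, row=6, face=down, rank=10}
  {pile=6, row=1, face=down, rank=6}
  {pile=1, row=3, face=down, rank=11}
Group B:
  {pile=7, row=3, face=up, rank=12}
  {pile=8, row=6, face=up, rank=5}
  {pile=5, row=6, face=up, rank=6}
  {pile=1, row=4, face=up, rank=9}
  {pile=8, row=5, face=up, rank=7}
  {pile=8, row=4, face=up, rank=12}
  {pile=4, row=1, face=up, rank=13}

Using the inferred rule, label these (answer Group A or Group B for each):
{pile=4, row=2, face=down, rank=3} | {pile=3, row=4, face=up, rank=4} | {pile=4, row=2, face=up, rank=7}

Group A, Group B, Group B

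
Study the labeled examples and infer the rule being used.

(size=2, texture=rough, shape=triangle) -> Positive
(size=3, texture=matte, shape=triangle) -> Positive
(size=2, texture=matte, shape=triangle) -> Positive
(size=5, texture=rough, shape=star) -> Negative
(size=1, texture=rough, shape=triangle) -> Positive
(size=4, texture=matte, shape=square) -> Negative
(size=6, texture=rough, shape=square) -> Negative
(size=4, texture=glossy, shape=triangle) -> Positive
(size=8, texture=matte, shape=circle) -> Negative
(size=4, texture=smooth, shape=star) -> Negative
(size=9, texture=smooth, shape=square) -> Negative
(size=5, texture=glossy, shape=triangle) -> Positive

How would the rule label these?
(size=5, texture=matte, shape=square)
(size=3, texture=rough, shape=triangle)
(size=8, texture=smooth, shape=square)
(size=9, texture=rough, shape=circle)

All 'Positive' examples share one property — shape is triangle — and every 'Negative' example lacks it.
(size=5, texture=matte, shape=square) — shape is square, hence Negative.
(size=3, texture=rough, shape=triangle) — shape is triangle, hence Positive.
(size=8, texture=smooth, shape=square) — shape is square, hence Negative.
(size=9, texture=rough, shape=circle) — shape is circle, hence Negative.

Negative, Positive, Negative, Negative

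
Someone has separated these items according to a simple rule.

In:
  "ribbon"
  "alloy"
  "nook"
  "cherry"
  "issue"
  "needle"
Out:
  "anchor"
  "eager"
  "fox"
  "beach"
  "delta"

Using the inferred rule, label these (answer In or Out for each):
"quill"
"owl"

In, Out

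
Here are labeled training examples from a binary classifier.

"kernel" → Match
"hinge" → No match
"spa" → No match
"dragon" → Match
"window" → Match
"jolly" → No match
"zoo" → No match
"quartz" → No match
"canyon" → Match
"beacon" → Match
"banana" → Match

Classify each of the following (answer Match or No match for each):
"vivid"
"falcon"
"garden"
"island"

No match, Match, Match, Match

One predicate separates the groups cleanly: even length AND contains 'n'.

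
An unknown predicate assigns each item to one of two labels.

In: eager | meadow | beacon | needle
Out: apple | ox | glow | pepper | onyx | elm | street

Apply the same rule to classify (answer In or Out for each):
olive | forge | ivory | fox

All 'In' examples share one property — has ≥ 3 vowels — and every 'Out' example lacks it.
olive: 3 vowels, fits → In. forge: 2 vowels, fails this test → Out. ivory: 2 vowels, fails this test → Out. fox: 1 vowel, fails this test → Out.

In, Out, Out, Out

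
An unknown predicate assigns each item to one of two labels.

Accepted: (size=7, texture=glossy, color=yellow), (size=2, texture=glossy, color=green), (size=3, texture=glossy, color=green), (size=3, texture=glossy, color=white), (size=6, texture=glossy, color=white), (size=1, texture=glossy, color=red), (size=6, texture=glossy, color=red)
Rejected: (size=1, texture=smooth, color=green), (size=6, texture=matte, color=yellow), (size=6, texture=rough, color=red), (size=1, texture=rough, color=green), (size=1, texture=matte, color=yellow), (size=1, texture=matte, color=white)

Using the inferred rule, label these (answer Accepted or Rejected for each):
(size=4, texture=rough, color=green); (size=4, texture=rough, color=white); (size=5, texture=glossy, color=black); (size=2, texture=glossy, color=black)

'Accepted' ⟺ texture is glossy.
(size=4, texture=rough, color=green) → texture is rough → Rejected.
(size=4, texture=rough, color=white) → texture is rough → Rejected.
(size=5, texture=glossy, color=black) → texture is glossy → Accepted.
(size=2, texture=glossy, color=black) → texture is glossy → Accepted.

Rejected, Rejected, Accepted, Accepted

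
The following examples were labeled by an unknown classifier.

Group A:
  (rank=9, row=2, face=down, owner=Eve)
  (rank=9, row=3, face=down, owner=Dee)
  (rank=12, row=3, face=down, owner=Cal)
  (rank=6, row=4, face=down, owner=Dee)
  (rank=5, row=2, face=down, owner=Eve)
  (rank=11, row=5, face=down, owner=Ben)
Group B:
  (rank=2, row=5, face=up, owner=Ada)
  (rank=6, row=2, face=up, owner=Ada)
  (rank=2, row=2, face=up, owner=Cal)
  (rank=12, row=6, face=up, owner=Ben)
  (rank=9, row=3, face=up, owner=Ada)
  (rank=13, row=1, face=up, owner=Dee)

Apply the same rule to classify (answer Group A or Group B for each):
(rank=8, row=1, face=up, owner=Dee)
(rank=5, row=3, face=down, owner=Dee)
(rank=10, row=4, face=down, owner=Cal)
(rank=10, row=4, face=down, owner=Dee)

Comparing the two groups points to one rule — face is down.
(rank=8, row=1, face=up, owner=Dee): face is up, doesn't qualify → Group B. (rank=5, row=3, face=down, owner=Dee): face is down, passes → Group A. (rank=10, row=4, face=down, owner=Cal): face is down, passes → Group A. (rank=10, row=4, face=down, owner=Dee): face is down, passes → Group A.

Group B, Group A, Group A, Group A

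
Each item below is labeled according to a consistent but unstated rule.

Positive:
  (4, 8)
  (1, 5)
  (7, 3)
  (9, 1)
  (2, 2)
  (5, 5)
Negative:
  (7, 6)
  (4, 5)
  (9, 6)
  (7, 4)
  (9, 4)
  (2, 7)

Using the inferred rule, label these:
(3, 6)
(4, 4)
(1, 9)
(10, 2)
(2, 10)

Negative, Positive, Positive, Positive, Positive

Rule: sum is even. This holds for each 'Positive' example and fails for each 'Negative' one.
(3, 6): Negative (3+6 = 9).
(4, 4): Positive (4+4 = 8).
(1, 9): Positive (1+9 = 10).
(10, 2): Positive (10+2 = 12).
(2, 10): Positive (2+10 = 12).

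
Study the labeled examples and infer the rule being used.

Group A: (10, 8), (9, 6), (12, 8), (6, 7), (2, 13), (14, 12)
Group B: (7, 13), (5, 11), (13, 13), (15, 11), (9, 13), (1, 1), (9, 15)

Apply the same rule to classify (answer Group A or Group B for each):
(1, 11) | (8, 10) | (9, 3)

'Group A' ⟺ product is even.

Group B, Group A, Group B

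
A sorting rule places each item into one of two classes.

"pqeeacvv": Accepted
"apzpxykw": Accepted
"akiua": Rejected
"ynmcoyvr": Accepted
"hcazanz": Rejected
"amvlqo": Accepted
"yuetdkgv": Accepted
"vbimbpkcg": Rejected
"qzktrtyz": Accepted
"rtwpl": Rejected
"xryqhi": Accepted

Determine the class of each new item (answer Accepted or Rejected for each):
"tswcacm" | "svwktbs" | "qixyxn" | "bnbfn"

The classifier is using: even length.
"tswcacm": Rejected (length 7).
"svwktbs": Rejected (length 7).
"qixyxn": Accepted (length 6).
"bnbfn": Rejected (length 5).

Rejected, Rejected, Accepted, Rejected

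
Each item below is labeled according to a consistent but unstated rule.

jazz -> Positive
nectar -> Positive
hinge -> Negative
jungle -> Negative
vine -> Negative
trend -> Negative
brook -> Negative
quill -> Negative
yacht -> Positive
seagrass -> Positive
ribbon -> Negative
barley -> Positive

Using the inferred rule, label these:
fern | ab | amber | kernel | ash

Every 'Positive' example satisfies: contains 'a'. None of the 'Negative' examples do.
fern: no 'a', does not fit → Negative.
ab: has 'a', matches → Positive.
amber: has 'a', matches → Positive.
kernel: no 'a', does not fit → Negative.
ash: has 'a', matches → Positive.

Negative, Positive, Positive, Negative, Positive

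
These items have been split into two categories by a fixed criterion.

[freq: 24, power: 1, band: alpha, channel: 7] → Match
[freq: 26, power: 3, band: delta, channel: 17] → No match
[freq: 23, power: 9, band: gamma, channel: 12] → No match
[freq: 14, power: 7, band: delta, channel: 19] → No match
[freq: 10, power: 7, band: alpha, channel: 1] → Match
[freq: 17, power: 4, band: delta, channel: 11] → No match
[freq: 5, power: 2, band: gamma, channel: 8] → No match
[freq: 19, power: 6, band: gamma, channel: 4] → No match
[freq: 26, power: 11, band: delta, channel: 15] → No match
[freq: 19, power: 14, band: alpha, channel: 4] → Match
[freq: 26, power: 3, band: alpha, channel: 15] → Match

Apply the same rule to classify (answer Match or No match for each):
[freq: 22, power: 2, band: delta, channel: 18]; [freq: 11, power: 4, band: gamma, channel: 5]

No match, No match

A rule that fits every label: band is alpha — true of each 'Match' example, false of each 'No match' one.
[freq: 22, power: 2, band: delta, channel: 18]: No match (band is delta).
[freq: 11, power: 4, band: gamma, channel: 5]: No match (band is gamma).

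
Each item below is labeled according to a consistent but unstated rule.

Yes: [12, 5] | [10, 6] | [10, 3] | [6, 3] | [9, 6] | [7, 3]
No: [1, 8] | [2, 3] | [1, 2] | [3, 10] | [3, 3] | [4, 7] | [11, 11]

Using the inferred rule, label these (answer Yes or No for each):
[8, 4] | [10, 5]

Yes, Yes

Checking candidate rules against both groups, what survives is: first > second.
[8, 4] — 8 > 4, hence Yes.
[10, 5] — 10 > 5, hence Yes.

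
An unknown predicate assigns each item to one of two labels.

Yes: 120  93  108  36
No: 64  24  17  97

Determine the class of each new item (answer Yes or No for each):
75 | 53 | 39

Rule: multiple of 3 AND at least 36. This holds for each 'Yes' example and fails for each 'No' one.

Yes, No, Yes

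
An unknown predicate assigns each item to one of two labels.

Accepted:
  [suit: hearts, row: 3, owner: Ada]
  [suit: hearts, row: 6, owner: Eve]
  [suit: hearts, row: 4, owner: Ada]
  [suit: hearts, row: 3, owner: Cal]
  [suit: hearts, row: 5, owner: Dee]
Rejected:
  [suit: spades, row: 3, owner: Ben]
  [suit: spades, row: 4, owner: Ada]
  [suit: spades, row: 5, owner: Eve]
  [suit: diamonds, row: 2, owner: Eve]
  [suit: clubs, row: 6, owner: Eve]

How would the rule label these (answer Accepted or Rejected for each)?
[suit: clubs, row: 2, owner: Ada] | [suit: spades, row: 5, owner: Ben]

All 'Accepted' examples share one property — suit is hearts — and every 'Rejected' example lacks it.
[suit: clubs, row: 2, owner: Ada]: suit is clubs, does not fit → Rejected.
[suit: spades, row: 5, owner: Ben]: suit is spades, does not fit → Rejected.

Rejected, Rejected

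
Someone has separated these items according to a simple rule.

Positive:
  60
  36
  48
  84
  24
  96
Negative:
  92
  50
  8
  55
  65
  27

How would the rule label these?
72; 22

All 'Positive' examples share one property — multiple of 6 — and every 'Negative' example lacks it.
72 → 72 = 6·12 → Positive.
22 → 22 = 6·3 + 4 → Negative.

Positive, Negative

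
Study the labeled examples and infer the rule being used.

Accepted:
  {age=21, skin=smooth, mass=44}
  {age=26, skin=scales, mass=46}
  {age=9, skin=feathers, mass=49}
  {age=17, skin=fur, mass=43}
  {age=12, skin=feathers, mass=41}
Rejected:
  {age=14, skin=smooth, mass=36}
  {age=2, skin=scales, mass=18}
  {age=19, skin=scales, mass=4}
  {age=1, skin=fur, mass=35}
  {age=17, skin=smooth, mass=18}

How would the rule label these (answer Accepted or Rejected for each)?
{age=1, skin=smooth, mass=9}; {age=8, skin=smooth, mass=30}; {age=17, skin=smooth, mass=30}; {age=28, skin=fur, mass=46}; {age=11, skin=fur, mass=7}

The pattern is that an item is 'Accepted' exactly when: mass ≥ 41.
{age=1, skin=smooth, mass=9} — mass = 9, hence Rejected.
{age=8, skin=smooth, mass=30} — mass = 30, hence Rejected.
{age=17, skin=smooth, mass=30} — mass = 30, hence Rejected.
{age=28, skin=fur, mass=46} — mass = 46, hence Accepted.
{age=11, skin=fur, mass=7} — mass = 7, hence Rejected.

Rejected, Rejected, Rejected, Accepted, Rejected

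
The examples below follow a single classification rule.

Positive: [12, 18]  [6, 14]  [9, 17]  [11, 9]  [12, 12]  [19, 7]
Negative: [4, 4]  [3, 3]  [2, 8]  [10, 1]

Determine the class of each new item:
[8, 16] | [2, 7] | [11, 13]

All 'Positive' examples share one property — sum ≥ 20 — and every 'Negative' example lacks it.
Positive: [8, 16], since 8+16 = 24.
Negative: [2, 7], since 2+7 = 9.
Positive: [11, 13], since 11+13 = 24.

Positive, Negative, Positive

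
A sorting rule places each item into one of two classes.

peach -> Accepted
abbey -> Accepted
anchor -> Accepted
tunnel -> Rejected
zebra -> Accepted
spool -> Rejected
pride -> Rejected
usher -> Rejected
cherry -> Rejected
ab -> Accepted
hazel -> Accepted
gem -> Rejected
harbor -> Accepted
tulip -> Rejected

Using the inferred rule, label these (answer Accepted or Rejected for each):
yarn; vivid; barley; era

Accepted, Rejected, Accepted, Accepted

Checking candidate rules against both groups, what survives is: contains 'a'.
yarn → has 'a' → Accepted. vivid → no 'a' → Rejected. barley → has 'a' → Accepted. era → has 'a' → Accepted.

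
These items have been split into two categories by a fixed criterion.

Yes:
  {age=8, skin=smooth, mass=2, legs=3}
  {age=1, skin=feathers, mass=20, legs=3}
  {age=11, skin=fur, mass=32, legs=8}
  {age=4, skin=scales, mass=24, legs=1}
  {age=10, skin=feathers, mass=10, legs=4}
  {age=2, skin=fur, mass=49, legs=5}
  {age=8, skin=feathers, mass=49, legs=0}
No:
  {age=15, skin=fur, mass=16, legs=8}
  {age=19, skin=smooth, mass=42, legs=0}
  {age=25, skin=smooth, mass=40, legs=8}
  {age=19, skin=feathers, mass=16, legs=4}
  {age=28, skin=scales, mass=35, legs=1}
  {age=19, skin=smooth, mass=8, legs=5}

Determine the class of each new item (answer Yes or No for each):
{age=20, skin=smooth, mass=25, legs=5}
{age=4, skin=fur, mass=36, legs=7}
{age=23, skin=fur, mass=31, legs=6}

No, Yes, No

'Yes' ⟺ age ≤ 11.
No: {age=20, skin=smooth, mass=25, legs=5}, since age = 20. Yes: {age=4, skin=fur, mass=36, legs=7}, since age = 4. No: {age=23, skin=fur, mass=31, legs=6}, since age = 23.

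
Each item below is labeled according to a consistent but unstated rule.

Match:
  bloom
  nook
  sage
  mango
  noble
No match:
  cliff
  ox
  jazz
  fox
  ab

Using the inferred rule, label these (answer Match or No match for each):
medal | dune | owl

The distinguishing property — has ≥ 2 vowels — holds for all the 'Match' cases and none of the 'No match' cases.
medal: Match (2 vowels). dune: Match (2 vowels). owl: No match (1 vowel).

Match, Match, No match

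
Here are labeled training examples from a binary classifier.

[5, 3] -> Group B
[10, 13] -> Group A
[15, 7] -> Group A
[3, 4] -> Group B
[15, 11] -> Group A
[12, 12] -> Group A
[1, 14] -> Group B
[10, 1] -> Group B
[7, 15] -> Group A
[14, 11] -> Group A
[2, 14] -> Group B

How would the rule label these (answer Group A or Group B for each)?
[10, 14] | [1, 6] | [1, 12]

One predicate separates the groups cleanly: sum ≥ 22.

Group A, Group B, Group B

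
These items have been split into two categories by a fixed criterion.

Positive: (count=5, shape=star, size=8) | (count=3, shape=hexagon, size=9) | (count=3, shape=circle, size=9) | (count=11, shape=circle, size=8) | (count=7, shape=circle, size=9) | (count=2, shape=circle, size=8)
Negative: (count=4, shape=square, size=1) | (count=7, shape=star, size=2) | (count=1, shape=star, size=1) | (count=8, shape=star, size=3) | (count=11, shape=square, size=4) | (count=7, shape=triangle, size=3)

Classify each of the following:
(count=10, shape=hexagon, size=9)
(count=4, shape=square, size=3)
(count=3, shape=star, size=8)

Positive, Negative, Positive

The rule appears to be: size ≥ 8.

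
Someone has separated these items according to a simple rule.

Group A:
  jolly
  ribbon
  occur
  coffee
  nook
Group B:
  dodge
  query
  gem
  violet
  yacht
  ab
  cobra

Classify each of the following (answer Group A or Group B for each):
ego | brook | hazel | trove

Checking candidate rules against both groups, what survives is: has a double letter.
Group B: ego, since no doubled letter.
Group A: brook, since 'oo' doubled.
Group B: hazel, since no doubled letter.
Group B: trove, since no doubled letter.

Group B, Group A, Group B, Group B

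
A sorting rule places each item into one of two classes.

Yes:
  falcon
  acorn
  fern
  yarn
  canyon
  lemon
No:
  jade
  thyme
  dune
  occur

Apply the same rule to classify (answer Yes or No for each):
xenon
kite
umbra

Yes, No, No

The simplest hypothesis consistent with all the labels is: ends with 'n'.
xenon — ends with 'n', hence Yes.
kite — ends with 'e', hence No.
umbra — ends with 'a', hence No.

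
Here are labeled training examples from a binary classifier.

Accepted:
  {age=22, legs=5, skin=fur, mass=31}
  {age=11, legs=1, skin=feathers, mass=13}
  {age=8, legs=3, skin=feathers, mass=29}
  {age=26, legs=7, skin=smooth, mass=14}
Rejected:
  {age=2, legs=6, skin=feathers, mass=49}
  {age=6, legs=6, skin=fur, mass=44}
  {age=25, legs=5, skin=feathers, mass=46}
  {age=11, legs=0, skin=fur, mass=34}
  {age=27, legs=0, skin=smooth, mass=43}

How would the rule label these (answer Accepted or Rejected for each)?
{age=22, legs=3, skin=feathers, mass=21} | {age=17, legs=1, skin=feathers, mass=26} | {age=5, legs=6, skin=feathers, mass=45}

A rule that fits every label: mass ≤ 31 — true of each 'Accepted' example, false of each 'Rejected' one.
{age=22, legs=3, skin=feathers, mass=21} → mass = 21 → Accepted. {age=17, legs=1, skin=feathers, mass=26} → mass = 26 → Accepted. {age=5, legs=6, skin=feathers, mass=45} → mass = 45 → Rejected.

Accepted, Accepted, Rejected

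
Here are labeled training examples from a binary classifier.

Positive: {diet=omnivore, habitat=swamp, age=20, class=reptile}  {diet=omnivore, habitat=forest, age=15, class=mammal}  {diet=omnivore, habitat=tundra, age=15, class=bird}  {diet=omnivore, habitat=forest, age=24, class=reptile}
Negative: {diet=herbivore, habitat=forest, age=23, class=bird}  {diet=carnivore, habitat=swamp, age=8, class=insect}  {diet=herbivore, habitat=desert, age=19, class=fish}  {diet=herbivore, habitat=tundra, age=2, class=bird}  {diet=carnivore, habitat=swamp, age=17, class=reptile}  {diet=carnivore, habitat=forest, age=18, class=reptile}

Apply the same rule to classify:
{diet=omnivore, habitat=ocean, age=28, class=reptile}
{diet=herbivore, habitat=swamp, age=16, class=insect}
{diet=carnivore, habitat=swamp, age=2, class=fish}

The distinguishing property — diet is omnivore — holds for all the 'Positive' cases and none of the 'Negative' cases.
{diet=omnivore, habitat=ocean, age=28, class=reptile}: Positive (diet is omnivore). {diet=herbivore, habitat=swamp, age=16, class=insect}: Negative (diet is herbivore). {diet=carnivore, habitat=swamp, age=2, class=fish}: Negative (diet is carnivore).

Positive, Negative, Negative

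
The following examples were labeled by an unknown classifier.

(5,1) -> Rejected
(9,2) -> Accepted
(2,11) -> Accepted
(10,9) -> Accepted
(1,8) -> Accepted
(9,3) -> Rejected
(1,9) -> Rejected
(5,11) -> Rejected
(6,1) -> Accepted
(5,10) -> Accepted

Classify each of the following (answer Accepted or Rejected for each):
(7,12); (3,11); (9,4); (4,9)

Accepted, Rejected, Accepted, Accepted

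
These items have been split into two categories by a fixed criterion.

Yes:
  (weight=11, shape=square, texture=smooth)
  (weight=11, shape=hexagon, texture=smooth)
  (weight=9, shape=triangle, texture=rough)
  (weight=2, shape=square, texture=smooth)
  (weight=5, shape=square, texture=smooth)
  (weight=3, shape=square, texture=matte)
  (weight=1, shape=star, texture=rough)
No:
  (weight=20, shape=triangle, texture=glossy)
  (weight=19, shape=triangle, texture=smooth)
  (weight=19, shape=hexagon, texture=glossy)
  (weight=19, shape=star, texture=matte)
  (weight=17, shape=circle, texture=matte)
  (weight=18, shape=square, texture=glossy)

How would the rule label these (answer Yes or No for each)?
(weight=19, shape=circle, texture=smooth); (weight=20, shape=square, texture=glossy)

No, No

One predicate separates the groups cleanly: weight ≤ 11.
No: (weight=19, shape=circle, texture=smooth), since weight = 19. No: (weight=20, shape=square, texture=glossy), since weight = 20.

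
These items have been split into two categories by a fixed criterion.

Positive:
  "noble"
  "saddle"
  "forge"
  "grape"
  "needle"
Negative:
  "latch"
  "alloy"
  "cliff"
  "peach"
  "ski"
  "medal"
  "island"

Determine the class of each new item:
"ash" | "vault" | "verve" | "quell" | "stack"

A rule that fits every label: ends with 'e' — true of each 'Positive' example, false of each 'Negative' one.
Negative: "ash", since ends with 'h'. Negative: "vault", since ends with 't'. Positive: "verve", since ends with 'e'. Negative: "quell", since ends with 'l'. Negative: "stack", since ends with 'k'.

Negative, Negative, Positive, Negative, Negative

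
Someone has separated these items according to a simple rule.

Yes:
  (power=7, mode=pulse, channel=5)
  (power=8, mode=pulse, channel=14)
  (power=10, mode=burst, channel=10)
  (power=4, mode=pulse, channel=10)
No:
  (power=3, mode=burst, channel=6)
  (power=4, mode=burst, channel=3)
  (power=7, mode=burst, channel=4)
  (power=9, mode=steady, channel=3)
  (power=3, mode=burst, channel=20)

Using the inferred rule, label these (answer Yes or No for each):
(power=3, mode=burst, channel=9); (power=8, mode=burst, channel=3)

The distinguishing property — channel ≥ 5 AND power ≥ 4 — holds for all the 'Yes' cases and none of the 'No' cases.
(power=3, mode=burst, channel=9): channel = 9, power = 3, does not fit → No. (power=8, mode=burst, channel=3): channel = 3, power = 8, does not fit → No.

No, No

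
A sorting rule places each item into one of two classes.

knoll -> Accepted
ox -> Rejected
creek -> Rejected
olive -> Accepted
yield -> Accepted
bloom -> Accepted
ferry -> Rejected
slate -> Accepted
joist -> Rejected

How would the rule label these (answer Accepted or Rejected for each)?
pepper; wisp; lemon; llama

The distinguishing property — contains 'l' — holds for all the 'Accepted' cases and none of the 'Rejected' cases.
Rejected: pepper, since no 'l'. Rejected: wisp, since no 'l'. Accepted: lemon, since has 'l'. Accepted: llama, since has 'l'.

Rejected, Rejected, Accepted, Accepted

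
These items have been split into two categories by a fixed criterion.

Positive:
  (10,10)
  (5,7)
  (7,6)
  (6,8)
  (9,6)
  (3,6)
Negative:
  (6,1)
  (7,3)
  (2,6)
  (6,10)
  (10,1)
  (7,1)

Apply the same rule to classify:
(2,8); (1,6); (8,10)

One predicate separates the groups cleanly: |first − second| ≤ 3.
(2,8): |2−8| = 6, does not fit → Negative.
(1,6): |1−6| = 5, does not fit → Negative.
(8,10): |8−10| = 2, satisfies this → Positive.

Negative, Negative, Positive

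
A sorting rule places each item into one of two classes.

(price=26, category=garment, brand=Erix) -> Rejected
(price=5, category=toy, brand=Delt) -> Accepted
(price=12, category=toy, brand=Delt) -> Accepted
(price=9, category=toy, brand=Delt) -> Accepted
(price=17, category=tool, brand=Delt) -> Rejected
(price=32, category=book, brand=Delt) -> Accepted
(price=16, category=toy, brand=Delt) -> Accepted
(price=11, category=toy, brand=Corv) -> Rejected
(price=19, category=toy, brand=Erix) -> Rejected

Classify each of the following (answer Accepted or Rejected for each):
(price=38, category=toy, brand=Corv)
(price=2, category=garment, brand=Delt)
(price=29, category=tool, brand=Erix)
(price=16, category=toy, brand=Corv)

'Accepted' ⟺ brand is Delt AND price ≠ 17.
(price=38, category=toy, brand=Corv) → brand is Corv, price = 38 → Rejected.
(price=2, category=garment, brand=Delt) → brand is Delt, price = 2 → Accepted.
(price=29, category=tool, brand=Erix) → brand is Erix, price = 29 → Rejected.
(price=16, category=toy, brand=Corv) → brand is Corv, price = 16 → Rejected.

Rejected, Accepted, Rejected, Rejected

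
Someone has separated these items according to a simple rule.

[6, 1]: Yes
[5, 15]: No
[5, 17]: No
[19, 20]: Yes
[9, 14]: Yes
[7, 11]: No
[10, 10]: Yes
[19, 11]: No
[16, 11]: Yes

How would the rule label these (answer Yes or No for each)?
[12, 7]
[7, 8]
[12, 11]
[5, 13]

Yes, Yes, Yes, No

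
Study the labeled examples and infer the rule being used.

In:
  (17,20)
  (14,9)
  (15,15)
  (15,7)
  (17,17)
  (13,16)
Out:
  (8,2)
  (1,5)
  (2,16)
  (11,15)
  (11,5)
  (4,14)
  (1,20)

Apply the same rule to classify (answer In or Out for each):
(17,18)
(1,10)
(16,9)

In, Out, In

Every 'In' example satisfies: first ≥ 13. None of the 'Out' examples do.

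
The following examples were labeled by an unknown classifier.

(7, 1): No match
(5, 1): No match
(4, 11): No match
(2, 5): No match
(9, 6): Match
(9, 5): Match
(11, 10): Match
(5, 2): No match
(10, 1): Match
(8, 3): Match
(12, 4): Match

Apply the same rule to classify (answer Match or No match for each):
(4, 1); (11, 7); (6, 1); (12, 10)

'Match' ⟺ first ≥ 8.
(4, 1): No match (first 4).
(11, 7): Match (first 11).
(6, 1): No match (first 6).
(12, 10): Match (first 12).

No match, Match, No match, Match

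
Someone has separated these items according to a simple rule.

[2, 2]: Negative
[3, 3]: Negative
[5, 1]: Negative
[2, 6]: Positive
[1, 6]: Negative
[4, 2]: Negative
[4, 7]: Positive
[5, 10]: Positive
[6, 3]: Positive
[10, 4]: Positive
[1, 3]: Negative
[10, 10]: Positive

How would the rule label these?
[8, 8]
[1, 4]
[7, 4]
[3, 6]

The classifier is using: sum ≥ 8.
[8, 8]: Positive (8+8 = 16).
[1, 4]: Negative (1+4 = 5).
[7, 4]: Positive (7+4 = 11).
[3, 6]: Positive (3+6 = 9).

Positive, Negative, Positive, Positive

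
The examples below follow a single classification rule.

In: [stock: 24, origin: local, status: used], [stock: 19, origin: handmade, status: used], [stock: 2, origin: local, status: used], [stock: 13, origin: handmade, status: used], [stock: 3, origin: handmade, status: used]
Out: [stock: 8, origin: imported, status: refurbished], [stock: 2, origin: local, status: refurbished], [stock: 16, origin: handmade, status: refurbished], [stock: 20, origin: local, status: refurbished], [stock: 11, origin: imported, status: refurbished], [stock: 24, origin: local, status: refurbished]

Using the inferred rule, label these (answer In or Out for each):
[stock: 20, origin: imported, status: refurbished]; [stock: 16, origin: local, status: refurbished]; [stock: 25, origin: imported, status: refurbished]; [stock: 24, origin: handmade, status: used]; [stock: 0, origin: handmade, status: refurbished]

Out, Out, Out, In, Out

The pattern is that an item is 'In' exactly when: status is used.
[stock: 20, origin: imported, status: refurbished] → status is refurbished → Out.
[stock: 16, origin: local, status: refurbished] → status is refurbished → Out.
[stock: 25, origin: imported, status: refurbished] → status is refurbished → Out.
[stock: 24, origin: handmade, status: used] → status is used → In.
[stock: 0, origin: handmade, status: refurbished] → status is refurbished → Out.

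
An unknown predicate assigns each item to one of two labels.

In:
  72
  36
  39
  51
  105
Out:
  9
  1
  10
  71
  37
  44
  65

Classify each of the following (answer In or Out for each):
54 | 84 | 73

The pattern is that an item is 'In' exactly when: multiple of 3 AND at least 10.

In, In, Out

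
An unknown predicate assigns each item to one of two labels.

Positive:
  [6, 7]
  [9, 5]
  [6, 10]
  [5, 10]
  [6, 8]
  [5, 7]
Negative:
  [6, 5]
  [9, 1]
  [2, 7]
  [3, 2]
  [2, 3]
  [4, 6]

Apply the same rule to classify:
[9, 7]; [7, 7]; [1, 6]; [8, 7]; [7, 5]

Positive, Positive, Negative, Positive, Positive

A rule that fits every label: sum ≥ 12 — true of each 'Positive' example, false of each 'Negative' one.
[9, 7]: 9+7 = 16, checks out → Positive.
[7, 7]: 7+7 = 14, checks out → Positive.
[1, 6]: 1+6 = 7, doesn't match → Negative.
[8, 7]: 8+7 = 15, checks out → Positive.
[7, 5]: 7+5 = 12, checks out → Positive.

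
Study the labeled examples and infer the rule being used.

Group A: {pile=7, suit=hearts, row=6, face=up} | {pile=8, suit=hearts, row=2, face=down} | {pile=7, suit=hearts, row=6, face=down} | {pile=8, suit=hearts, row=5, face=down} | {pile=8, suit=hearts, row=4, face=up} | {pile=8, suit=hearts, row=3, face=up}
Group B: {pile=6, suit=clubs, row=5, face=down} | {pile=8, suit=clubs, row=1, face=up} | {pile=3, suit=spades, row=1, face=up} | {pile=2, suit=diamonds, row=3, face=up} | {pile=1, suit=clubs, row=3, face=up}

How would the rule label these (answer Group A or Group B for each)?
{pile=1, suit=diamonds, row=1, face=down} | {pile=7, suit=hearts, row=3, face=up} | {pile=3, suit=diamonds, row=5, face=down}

The distinguishing property — suit is hearts — holds for all the 'Group A' cases and none of the 'Group B' cases.
{pile=1, suit=diamonds, row=1, face=down}: suit is diamonds, fails the rule → Group B.
{pile=7, suit=hearts, row=3, face=up}: suit is hearts, matches → Group A.
{pile=3, suit=diamonds, row=5, face=down}: suit is diamonds, fails the rule → Group B.

Group B, Group A, Group B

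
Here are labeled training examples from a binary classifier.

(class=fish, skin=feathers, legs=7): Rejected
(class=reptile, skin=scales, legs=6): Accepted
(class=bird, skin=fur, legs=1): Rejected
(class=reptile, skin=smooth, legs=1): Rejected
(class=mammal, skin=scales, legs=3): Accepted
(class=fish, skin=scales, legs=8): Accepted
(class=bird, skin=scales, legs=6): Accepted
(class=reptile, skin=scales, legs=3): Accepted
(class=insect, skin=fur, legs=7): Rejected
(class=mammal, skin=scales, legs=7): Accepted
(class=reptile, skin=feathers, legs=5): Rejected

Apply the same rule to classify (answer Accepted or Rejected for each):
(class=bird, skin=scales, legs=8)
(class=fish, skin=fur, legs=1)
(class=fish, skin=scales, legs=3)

Accepted, Rejected, Accepted

The pattern is that an item is 'Accepted' exactly when: skin is scales.
(class=bird, skin=scales, legs=8) → skin is scales → Accepted. (class=fish, skin=fur, legs=1) → skin is fur → Rejected. (class=fish, skin=scales, legs=3) → skin is scales → Accepted.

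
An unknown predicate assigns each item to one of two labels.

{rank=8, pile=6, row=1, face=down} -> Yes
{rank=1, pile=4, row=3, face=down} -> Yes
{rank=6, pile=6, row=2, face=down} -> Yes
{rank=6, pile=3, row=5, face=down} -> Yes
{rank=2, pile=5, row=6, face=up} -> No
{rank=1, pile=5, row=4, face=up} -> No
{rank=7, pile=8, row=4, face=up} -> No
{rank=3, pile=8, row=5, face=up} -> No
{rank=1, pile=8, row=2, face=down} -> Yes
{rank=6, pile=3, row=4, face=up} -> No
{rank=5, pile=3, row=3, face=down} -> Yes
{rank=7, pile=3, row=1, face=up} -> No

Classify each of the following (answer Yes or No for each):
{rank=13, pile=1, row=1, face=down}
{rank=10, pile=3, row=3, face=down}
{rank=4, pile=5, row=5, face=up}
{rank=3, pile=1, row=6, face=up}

The distinguishing property — face is down — holds for all the 'Yes' cases and none of the 'No' cases.
{rank=13, pile=1, row=1, face=down} — face is down, hence Yes. {rank=10, pile=3, row=3, face=down} — face is down, hence Yes. {rank=4, pile=5, row=5, face=up} — face is up, hence No. {rank=3, pile=1, row=6, face=up} — face is up, hence No.

Yes, Yes, No, No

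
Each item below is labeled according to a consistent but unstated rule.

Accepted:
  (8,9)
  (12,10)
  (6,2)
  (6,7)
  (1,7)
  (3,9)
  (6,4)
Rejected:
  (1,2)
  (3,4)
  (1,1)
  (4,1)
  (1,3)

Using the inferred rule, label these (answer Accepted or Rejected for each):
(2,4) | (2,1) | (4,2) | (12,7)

Rejected, Rejected, Rejected, Accepted

The pattern is that an item is 'Accepted' exactly when: sum ≥ 8.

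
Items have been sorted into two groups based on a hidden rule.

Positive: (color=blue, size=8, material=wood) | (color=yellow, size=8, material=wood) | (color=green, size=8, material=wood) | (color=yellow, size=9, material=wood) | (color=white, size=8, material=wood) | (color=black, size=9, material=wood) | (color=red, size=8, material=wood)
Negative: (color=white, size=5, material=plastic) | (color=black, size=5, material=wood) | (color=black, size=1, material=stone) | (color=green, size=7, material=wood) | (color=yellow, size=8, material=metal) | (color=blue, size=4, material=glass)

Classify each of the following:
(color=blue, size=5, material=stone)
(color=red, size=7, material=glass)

Every 'Positive' example satisfies: material is wood AND size ≥ 8. None of the 'Negative' examples do.
(color=blue, size=5, material=stone) → material is stone, size = 5 → Negative. (color=red, size=7, material=glass) → material is glass, size = 7 → Negative.

Negative, Negative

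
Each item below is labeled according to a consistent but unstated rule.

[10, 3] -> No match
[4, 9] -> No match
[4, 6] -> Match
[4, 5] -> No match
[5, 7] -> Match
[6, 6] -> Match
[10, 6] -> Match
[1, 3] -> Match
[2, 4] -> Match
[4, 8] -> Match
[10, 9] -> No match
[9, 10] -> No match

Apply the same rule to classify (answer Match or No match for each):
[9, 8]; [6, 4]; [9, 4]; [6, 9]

No match, Match, No match, No match

All 'Match' examples share one property — sum is even — and every 'No match' example lacks it.
[9, 8] → 9+8 = 17 → No match.
[6, 4] → 6+4 = 10 → Match.
[9, 4] → 9+4 = 13 → No match.
[6, 9] → 6+9 = 15 → No match.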